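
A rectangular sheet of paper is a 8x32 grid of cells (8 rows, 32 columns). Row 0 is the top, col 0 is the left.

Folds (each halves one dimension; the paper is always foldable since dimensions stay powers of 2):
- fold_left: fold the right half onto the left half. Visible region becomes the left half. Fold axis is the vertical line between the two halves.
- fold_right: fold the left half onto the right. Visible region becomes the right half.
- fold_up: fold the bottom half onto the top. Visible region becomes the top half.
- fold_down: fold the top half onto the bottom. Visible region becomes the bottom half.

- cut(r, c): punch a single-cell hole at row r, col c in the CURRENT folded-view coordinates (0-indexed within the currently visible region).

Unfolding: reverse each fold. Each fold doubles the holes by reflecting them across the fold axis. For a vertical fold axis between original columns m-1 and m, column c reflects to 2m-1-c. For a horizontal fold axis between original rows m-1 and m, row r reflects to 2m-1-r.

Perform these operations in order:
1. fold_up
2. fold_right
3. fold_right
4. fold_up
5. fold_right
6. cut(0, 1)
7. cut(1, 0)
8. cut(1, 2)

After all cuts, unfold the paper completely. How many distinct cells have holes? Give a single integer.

Op 1 fold_up: fold axis h@4; visible region now rows[0,4) x cols[0,32) = 4x32
Op 2 fold_right: fold axis v@16; visible region now rows[0,4) x cols[16,32) = 4x16
Op 3 fold_right: fold axis v@24; visible region now rows[0,4) x cols[24,32) = 4x8
Op 4 fold_up: fold axis h@2; visible region now rows[0,2) x cols[24,32) = 2x8
Op 5 fold_right: fold axis v@28; visible region now rows[0,2) x cols[28,32) = 2x4
Op 6 cut(0, 1): punch at orig (0,29); cuts so far [(0, 29)]; region rows[0,2) x cols[28,32) = 2x4
Op 7 cut(1, 0): punch at orig (1,28); cuts so far [(0, 29), (1, 28)]; region rows[0,2) x cols[28,32) = 2x4
Op 8 cut(1, 2): punch at orig (1,30); cuts so far [(0, 29), (1, 28), (1, 30)]; region rows[0,2) x cols[28,32) = 2x4
Unfold 1 (reflect across v@28): 6 holes -> [(0, 26), (0, 29), (1, 25), (1, 27), (1, 28), (1, 30)]
Unfold 2 (reflect across h@2): 12 holes -> [(0, 26), (0, 29), (1, 25), (1, 27), (1, 28), (1, 30), (2, 25), (2, 27), (2, 28), (2, 30), (3, 26), (3, 29)]
Unfold 3 (reflect across v@24): 24 holes -> [(0, 18), (0, 21), (0, 26), (0, 29), (1, 17), (1, 19), (1, 20), (1, 22), (1, 25), (1, 27), (1, 28), (1, 30), (2, 17), (2, 19), (2, 20), (2, 22), (2, 25), (2, 27), (2, 28), (2, 30), (3, 18), (3, 21), (3, 26), (3, 29)]
Unfold 4 (reflect across v@16): 48 holes -> [(0, 2), (0, 5), (0, 10), (0, 13), (0, 18), (0, 21), (0, 26), (0, 29), (1, 1), (1, 3), (1, 4), (1, 6), (1, 9), (1, 11), (1, 12), (1, 14), (1, 17), (1, 19), (1, 20), (1, 22), (1, 25), (1, 27), (1, 28), (1, 30), (2, 1), (2, 3), (2, 4), (2, 6), (2, 9), (2, 11), (2, 12), (2, 14), (2, 17), (2, 19), (2, 20), (2, 22), (2, 25), (2, 27), (2, 28), (2, 30), (3, 2), (3, 5), (3, 10), (3, 13), (3, 18), (3, 21), (3, 26), (3, 29)]
Unfold 5 (reflect across h@4): 96 holes -> [(0, 2), (0, 5), (0, 10), (0, 13), (0, 18), (0, 21), (0, 26), (0, 29), (1, 1), (1, 3), (1, 4), (1, 6), (1, 9), (1, 11), (1, 12), (1, 14), (1, 17), (1, 19), (1, 20), (1, 22), (1, 25), (1, 27), (1, 28), (1, 30), (2, 1), (2, 3), (2, 4), (2, 6), (2, 9), (2, 11), (2, 12), (2, 14), (2, 17), (2, 19), (2, 20), (2, 22), (2, 25), (2, 27), (2, 28), (2, 30), (3, 2), (3, 5), (3, 10), (3, 13), (3, 18), (3, 21), (3, 26), (3, 29), (4, 2), (4, 5), (4, 10), (4, 13), (4, 18), (4, 21), (4, 26), (4, 29), (5, 1), (5, 3), (5, 4), (5, 6), (5, 9), (5, 11), (5, 12), (5, 14), (5, 17), (5, 19), (5, 20), (5, 22), (5, 25), (5, 27), (5, 28), (5, 30), (6, 1), (6, 3), (6, 4), (6, 6), (6, 9), (6, 11), (6, 12), (6, 14), (6, 17), (6, 19), (6, 20), (6, 22), (6, 25), (6, 27), (6, 28), (6, 30), (7, 2), (7, 5), (7, 10), (7, 13), (7, 18), (7, 21), (7, 26), (7, 29)]

Answer: 96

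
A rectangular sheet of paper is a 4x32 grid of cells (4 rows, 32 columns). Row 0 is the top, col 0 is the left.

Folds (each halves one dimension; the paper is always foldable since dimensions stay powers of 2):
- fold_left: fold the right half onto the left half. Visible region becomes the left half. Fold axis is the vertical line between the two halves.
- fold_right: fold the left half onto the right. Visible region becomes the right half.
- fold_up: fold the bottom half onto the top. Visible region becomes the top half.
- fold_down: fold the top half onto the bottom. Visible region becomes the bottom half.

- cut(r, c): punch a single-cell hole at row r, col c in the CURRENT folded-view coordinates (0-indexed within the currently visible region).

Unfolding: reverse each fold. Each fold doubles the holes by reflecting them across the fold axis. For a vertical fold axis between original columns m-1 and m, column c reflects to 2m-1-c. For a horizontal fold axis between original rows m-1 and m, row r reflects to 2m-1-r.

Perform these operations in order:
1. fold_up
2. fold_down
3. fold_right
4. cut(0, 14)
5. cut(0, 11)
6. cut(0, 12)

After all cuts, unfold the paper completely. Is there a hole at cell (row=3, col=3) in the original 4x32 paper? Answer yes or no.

Answer: yes

Derivation:
Op 1 fold_up: fold axis h@2; visible region now rows[0,2) x cols[0,32) = 2x32
Op 2 fold_down: fold axis h@1; visible region now rows[1,2) x cols[0,32) = 1x32
Op 3 fold_right: fold axis v@16; visible region now rows[1,2) x cols[16,32) = 1x16
Op 4 cut(0, 14): punch at orig (1,30); cuts so far [(1, 30)]; region rows[1,2) x cols[16,32) = 1x16
Op 5 cut(0, 11): punch at orig (1,27); cuts so far [(1, 27), (1, 30)]; region rows[1,2) x cols[16,32) = 1x16
Op 6 cut(0, 12): punch at orig (1,28); cuts so far [(1, 27), (1, 28), (1, 30)]; region rows[1,2) x cols[16,32) = 1x16
Unfold 1 (reflect across v@16): 6 holes -> [(1, 1), (1, 3), (1, 4), (1, 27), (1, 28), (1, 30)]
Unfold 2 (reflect across h@1): 12 holes -> [(0, 1), (0, 3), (0, 4), (0, 27), (0, 28), (0, 30), (1, 1), (1, 3), (1, 4), (1, 27), (1, 28), (1, 30)]
Unfold 3 (reflect across h@2): 24 holes -> [(0, 1), (0, 3), (0, 4), (0, 27), (0, 28), (0, 30), (1, 1), (1, 3), (1, 4), (1, 27), (1, 28), (1, 30), (2, 1), (2, 3), (2, 4), (2, 27), (2, 28), (2, 30), (3, 1), (3, 3), (3, 4), (3, 27), (3, 28), (3, 30)]
Holes: [(0, 1), (0, 3), (0, 4), (0, 27), (0, 28), (0, 30), (1, 1), (1, 3), (1, 4), (1, 27), (1, 28), (1, 30), (2, 1), (2, 3), (2, 4), (2, 27), (2, 28), (2, 30), (3, 1), (3, 3), (3, 4), (3, 27), (3, 28), (3, 30)]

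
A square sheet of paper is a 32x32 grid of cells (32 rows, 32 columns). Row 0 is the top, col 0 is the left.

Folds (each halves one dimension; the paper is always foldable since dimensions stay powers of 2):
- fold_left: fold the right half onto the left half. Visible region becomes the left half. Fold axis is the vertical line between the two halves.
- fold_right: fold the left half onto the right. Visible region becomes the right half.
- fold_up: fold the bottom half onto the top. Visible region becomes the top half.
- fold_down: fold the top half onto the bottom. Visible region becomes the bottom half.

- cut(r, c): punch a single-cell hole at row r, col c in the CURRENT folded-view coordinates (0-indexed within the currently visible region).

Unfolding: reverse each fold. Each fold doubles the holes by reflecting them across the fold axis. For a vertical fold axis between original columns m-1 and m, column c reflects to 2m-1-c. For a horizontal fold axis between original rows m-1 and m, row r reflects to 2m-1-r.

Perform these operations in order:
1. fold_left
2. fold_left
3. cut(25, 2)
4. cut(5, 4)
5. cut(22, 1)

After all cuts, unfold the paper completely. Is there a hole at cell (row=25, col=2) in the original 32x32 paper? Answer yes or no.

Answer: yes

Derivation:
Op 1 fold_left: fold axis v@16; visible region now rows[0,32) x cols[0,16) = 32x16
Op 2 fold_left: fold axis v@8; visible region now rows[0,32) x cols[0,8) = 32x8
Op 3 cut(25, 2): punch at orig (25,2); cuts so far [(25, 2)]; region rows[0,32) x cols[0,8) = 32x8
Op 4 cut(5, 4): punch at orig (5,4); cuts so far [(5, 4), (25, 2)]; region rows[0,32) x cols[0,8) = 32x8
Op 5 cut(22, 1): punch at orig (22,1); cuts so far [(5, 4), (22, 1), (25, 2)]; region rows[0,32) x cols[0,8) = 32x8
Unfold 1 (reflect across v@8): 6 holes -> [(5, 4), (5, 11), (22, 1), (22, 14), (25, 2), (25, 13)]
Unfold 2 (reflect across v@16): 12 holes -> [(5, 4), (5, 11), (5, 20), (5, 27), (22, 1), (22, 14), (22, 17), (22, 30), (25, 2), (25, 13), (25, 18), (25, 29)]
Holes: [(5, 4), (5, 11), (5, 20), (5, 27), (22, 1), (22, 14), (22, 17), (22, 30), (25, 2), (25, 13), (25, 18), (25, 29)]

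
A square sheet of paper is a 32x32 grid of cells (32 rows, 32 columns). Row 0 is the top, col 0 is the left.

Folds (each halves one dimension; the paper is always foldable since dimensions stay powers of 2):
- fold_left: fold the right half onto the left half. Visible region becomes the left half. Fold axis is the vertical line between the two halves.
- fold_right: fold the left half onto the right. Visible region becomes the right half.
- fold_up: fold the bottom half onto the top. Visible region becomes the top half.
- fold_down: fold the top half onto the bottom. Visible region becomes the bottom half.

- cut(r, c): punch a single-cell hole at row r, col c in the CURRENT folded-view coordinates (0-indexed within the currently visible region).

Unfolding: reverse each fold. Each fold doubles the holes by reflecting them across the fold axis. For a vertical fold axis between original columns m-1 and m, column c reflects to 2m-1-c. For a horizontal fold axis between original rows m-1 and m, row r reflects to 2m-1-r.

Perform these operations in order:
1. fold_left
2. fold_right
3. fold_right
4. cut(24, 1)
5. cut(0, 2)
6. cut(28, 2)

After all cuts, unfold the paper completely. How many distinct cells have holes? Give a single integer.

Op 1 fold_left: fold axis v@16; visible region now rows[0,32) x cols[0,16) = 32x16
Op 2 fold_right: fold axis v@8; visible region now rows[0,32) x cols[8,16) = 32x8
Op 3 fold_right: fold axis v@12; visible region now rows[0,32) x cols[12,16) = 32x4
Op 4 cut(24, 1): punch at orig (24,13); cuts so far [(24, 13)]; region rows[0,32) x cols[12,16) = 32x4
Op 5 cut(0, 2): punch at orig (0,14); cuts so far [(0, 14), (24, 13)]; region rows[0,32) x cols[12,16) = 32x4
Op 6 cut(28, 2): punch at orig (28,14); cuts so far [(0, 14), (24, 13), (28, 14)]; region rows[0,32) x cols[12,16) = 32x4
Unfold 1 (reflect across v@12): 6 holes -> [(0, 9), (0, 14), (24, 10), (24, 13), (28, 9), (28, 14)]
Unfold 2 (reflect across v@8): 12 holes -> [(0, 1), (0, 6), (0, 9), (0, 14), (24, 2), (24, 5), (24, 10), (24, 13), (28, 1), (28, 6), (28, 9), (28, 14)]
Unfold 3 (reflect across v@16): 24 holes -> [(0, 1), (0, 6), (0, 9), (0, 14), (0, 17), (0, 22), (0, 25), (0, 30), (24, 2), (24, 5), (24, 10), (24, 13), (24, 18), (24, 21), (24, 26), (24, 29), (28, 1), (28, 6), (28, 9), (28, 14), (28, 17), (28, 22), (28, 25), (28, 30)]

Answer: 24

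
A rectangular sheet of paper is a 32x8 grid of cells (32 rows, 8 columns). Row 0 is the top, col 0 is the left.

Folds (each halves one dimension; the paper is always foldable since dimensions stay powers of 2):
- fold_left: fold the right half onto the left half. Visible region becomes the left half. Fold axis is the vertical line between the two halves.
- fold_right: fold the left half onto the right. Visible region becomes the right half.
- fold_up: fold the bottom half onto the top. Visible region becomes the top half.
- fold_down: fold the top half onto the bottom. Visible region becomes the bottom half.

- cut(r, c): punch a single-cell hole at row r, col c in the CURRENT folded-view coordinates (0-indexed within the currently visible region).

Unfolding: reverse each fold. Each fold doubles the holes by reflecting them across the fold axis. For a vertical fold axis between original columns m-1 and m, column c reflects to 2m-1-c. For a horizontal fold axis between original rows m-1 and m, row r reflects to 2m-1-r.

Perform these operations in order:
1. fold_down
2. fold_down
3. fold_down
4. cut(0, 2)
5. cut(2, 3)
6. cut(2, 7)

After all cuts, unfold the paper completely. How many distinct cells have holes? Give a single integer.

Op 1 fold_down: fold axis h@16; visible region now rows[16,32) x cols[0,8) = 16x8
Op 2 fold_down: fold axis h@24; visible region now rows[24,32) x cols[0,8) = 8x8
Op 3 fold_down: fold axis h@28; visible region now rows[28,32) x cols[0,8) = 4x8
Op 4 cut(0, 2): punch at orig (28,2); cuts so far [(28, 2)]; region rows[28,32) x cols[0,8) = 4x8
Op 5 cut(2, 3): punch at orig (30,3); cuts so far [(28, 2), (30, 3)]; region rows[28,32) x cols[0,8) = 4x8
Op 6 cut(2, 7): punch at orig (30,7); cuts so far [(28, 2), (30, 3), (30, 7)]; region rows[28,32) x cols[0,8) = 4x8
Unfold 1 (reflect across h@28): 6 holes -> [(25, 3), (25, 7), (27, 2), (28, 2), (30, 3), (30, 7)]
Unfold 2 (reflect across h@24): 12 holes -> [(17, 3), (17, 7), (19, 2), (20, 2), (22, 3), (22, 7), (25, 3), (25, 7), (27, 2), (28, 2), (30, 3), (30, 7)]
Unfold 3 (reflect across h@16): 24 holes -> [(1, 3), (1, 7), (3, 2), (4, 2), (6, 3), (6, 7), (9, 3), (9, 7), (11, 2), (12, 2), (14, 3), (14, 7), (17, 3), (17, 7), (19, 2), (20, 2), (22, 3), (22, 7), (25, 3), (25, 7), (27, 2), (28, 2), (30, 3), (30, 7)]

Answer: 24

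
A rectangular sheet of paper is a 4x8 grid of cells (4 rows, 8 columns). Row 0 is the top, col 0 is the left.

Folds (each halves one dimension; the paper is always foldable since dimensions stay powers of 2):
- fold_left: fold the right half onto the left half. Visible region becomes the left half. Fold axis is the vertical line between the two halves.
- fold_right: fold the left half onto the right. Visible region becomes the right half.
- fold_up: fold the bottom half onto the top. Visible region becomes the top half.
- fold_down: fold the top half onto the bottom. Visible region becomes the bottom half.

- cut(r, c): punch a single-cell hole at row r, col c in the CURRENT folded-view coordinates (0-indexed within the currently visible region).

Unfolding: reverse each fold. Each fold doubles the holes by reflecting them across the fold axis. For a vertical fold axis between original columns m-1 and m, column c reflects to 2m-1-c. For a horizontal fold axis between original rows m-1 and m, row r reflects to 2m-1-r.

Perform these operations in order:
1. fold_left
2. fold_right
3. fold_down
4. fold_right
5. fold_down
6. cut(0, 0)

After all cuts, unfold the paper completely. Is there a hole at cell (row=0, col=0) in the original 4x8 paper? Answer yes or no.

Op 1 fold_left: fold axis v@4; visible region now rows[0,4) x cols[0,4) = 4x4
Op 2 fold_right: fold axis v@2; visible region now rows[0,4) x cols[2,4) = 4x2
Op 3 fold_down: fold axis h@2; visible region now rows[2,4) x cols[2,4) = 2x2
Op 4 fold_right: fold axis v@3; visible region now rows[2,4) x cols[3,4) = 2x1
Op 5 fold_down: fold axis h@3; visible region now rows[3,4) x cols[3,4) = 1x1
Op 6 cut(0, 0): punch at orig (3,3); cuts so far [(3, 3)]; region rows[3,4) x cols[3,4) = 1x1
Unfold 1 (reflect across h@3): 2 holes -> [(2, 3), (3, 3)]
Unfold 2 (reflect across v@3): 4 holes -> [(2, 2), (2, 3), (3, 2), (3, 3)]
Unfold 3 (reflect across h@2): 8 holes -> [(0, 2), (0, 3), (1, 2), (1, 3), (2, 2), (2, 3), (3, 2), (3, 3)]
Unfold 4 (reflect across v@2): 16 holes -> [(0, 0), (0, 1), (0, 2), (0, 3), (1, 0), (1, 1), (1, 2), (1, 3), (2, 0), (2, 1), (2, 2), (2, 3), (3, 0), (3, 1), (3, 2), (3, 3)]
Unfold 5 (reflect across v@4): 32 holes -> [(0, 0), (0, 1), (0, 2), (0, 3), (0, 4), (0, 5), (0, 6), (0, 7), (1, 0), (1, 1), (1, 2), (1, 3), (1, 4), (1, 5), (1, 6), (1, 7), (2, 0), (2, 1), (2, 2), (2, 3), (2, 4), (2, 5), (2, 6), (2, 7), (3, 0), (3, 1), (3, 2), (3, 3), (3, 4), (3, 5), (3, 6), (3, 7)]
Holes: [(0, 0), (0, 1), (0, 2), (0, 3), (0, 4), (0, 5), (0, 6), (0, 7), (1, 0), (1, 1), (1, 2), (1, 3), (1, 4), (1, 5), (1, 6), (1, 7), (2, 0), (2, 1), (2, 2), (2, 3), (2, 4), (2, 5), (2, 6), (2, 7), (3, 0), (3, 1), (3, 2), (3, 3), (3, 4), (3, 5), (3, 6), (3, 7)]

Answer: yes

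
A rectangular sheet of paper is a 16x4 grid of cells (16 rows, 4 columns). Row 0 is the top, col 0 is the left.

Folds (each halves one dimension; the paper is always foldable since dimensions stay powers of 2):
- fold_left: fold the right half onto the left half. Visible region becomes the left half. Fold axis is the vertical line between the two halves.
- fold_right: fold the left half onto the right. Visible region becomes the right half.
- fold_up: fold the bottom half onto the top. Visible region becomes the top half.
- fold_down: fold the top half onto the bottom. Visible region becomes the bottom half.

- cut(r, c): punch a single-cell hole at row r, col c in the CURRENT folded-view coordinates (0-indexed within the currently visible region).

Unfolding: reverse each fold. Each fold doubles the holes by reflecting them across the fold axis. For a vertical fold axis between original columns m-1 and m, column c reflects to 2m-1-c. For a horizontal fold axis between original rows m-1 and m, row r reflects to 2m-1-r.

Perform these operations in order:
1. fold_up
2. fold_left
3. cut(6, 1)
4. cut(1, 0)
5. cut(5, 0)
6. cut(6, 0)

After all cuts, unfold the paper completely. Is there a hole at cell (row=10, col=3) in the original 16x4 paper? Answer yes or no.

Answer: yes

Derivation:
Op 1 fold_up: fold axis h@8; visible region now rows[0,8) x cols[0,4) = 8x4
Op 2 fold_left: fold axis v@2; visible region now rows[0,8) x cols[0,2) = 8x2
Op 3 cut(6, 1): punch at orig (6,1); cuts so far [(6, 1)]; region rows[0,8) x cols[0,2) = 8x2
Op 4 cut(1, 0): punch at orig (1,0); cuts so far [(1, 0), (6, 1)]; region rows[0,8) x cols[0,2) = 8x2
Op 5 cut(5, 0): punch at orig (5,0); cuts so far [(1, 0), (5, 0), (6, 1)]; region rows[0,8) x cols[0,2) = 8x2
Op 6 cut(6, 0): punch at orig (6,0); cuts so far [(1, 0), (5, 0), (6, 0), (6, 1)]; region rows[0,8) x cols[0,2) = 8x2
Unfold 1 (reflect across v@2): 8 holes -> [(1, 0), (1, 3), (5, 0), (5, 3), (6, 0), (6, 1), (6, 2), (6, 3)]
Unfold 2 (reflect across h@8): 16 holes -> [(1, 0), (1, 3), (5, 0), (5, 3), (6, 0), (6, 1), (6, 2), (6, 3), (9, 0), (9, 1), (9, 2), (9, 3), (10, 0), (10, 3), (14, 0), (14, 3)]
Holes: [(1, 0), (1, 3), (5, 0), (5, 3), (6, 0), (6, 1), (6, 2), (6, 3), (9, 0), (9, 1), (9, 2), (9, 3), (10, 0), (10, 3), (14, 0), (14, 3)]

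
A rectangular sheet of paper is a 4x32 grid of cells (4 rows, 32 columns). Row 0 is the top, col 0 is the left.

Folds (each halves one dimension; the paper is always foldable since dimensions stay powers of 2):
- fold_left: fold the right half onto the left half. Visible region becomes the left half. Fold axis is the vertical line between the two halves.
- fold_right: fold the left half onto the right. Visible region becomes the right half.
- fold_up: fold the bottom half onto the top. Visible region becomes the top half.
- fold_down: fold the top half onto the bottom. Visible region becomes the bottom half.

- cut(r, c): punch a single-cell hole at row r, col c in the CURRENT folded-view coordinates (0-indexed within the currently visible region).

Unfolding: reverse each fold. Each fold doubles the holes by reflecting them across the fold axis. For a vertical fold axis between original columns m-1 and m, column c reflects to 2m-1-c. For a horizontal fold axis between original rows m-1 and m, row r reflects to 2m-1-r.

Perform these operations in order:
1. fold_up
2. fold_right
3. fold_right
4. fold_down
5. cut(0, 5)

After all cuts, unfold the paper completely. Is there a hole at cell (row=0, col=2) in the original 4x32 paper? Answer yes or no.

Answer: yes

Derivation:
Op 1 fold_up: fold axis h@2; visible region now rows[0,2) x cols[0,32) = 2x32
Op 2 fold_right: fold axis v@16; visible region now rows[0,2) x cols[16,32) = 2x16
Op 3 fold_right: fold axis v@24; visible region now rows[0,2) x cols[24,32) = 2x8
Op 4 fold_down: fold axis h@1; visible region now rows[1,2) x cols[24,32) = 1x8
Op 5 cut(0, 5): punch at orig (1,29); cuts so far [(1, 29)]; region rows[1,2) x cols[24,32) = 1x8
Unfold 1 (reflect across h@1): 2 holes -> [(0, 29), (1, 29)]
Unfold 2 (reflect across v@24): 4 holes -> [(0, 18), (0, 29), (1, 18), (1, 29)]
Unfold 3 (reflect across v@16): 8 holes -> [(0, 2), (0, 13), (0, 18), (0, 29), (1, 2), (1, 13), (1, 18), (1, 29)]
Unfold 4 (reflect across h@2): 16 holes -> [(0, 2), (0, 13), (0, 18), (0, 29), (1, 2), (1, 13), (1, 18), (1, 29), (2, 2), (2, 13), (2, 18), (2, 29), (3, 2), (3, 13), (3, 18), (3, 29)]
Holes: [(0, 2), (0, 13), (0, 18), (0, 29), (1, 2), (1, 13), (1, 18), (1, 29), (2, 2), (2, 13), (2, 18), (2, 29), (3, 2), (3, 13), (3, 18), (3, 29)]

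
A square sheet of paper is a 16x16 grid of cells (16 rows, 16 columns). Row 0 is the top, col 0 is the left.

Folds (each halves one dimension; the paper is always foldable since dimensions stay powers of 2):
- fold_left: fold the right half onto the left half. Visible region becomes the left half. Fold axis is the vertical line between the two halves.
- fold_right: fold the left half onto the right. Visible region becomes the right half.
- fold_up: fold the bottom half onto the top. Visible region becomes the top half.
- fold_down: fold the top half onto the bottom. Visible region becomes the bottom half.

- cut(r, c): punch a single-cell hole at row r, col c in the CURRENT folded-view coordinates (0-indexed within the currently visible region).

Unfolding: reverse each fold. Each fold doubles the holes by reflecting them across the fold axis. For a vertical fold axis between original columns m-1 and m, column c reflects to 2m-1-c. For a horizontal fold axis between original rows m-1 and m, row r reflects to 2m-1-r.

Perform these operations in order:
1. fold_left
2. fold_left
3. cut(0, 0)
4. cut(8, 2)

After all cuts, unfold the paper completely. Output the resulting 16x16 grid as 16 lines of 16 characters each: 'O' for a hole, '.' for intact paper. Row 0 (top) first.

Op 1 fold_left: fold axis v@8; visible region now rows[0,16) x cols[0,8) = 16x8
Op 2 fold_left: fold axis v@4; visible region now rows[0,16) x cols[0,4) = 16x4
Op 3 cut(0, 0): punch at orig (0,0); cuts so far [(0, 0)]; region rows[0,16) x cols[0,4) = 16x4
Op 4 cut(8, 2): punch at orig (8,2); cuts so far [(0, 0), (8, 2)]; region rows[0,16) x cols[0,4) = 16x4
Unfold 1 (reflect across v@4): 4 holes -> [(0, 0), (0, 7), (8, 2), (8, 5)]
Unfold 2 (reflect across v@8): 8 holes -> [(0, 0), (0, 7), (0, 8), (0, 15), (8, 2), (8, 5), (8, 10), (8, 13)]

Answer: O......OO......O
................
................
................
................
................
................
................
..O..O....O..O..
................
................
................
................
................
................
................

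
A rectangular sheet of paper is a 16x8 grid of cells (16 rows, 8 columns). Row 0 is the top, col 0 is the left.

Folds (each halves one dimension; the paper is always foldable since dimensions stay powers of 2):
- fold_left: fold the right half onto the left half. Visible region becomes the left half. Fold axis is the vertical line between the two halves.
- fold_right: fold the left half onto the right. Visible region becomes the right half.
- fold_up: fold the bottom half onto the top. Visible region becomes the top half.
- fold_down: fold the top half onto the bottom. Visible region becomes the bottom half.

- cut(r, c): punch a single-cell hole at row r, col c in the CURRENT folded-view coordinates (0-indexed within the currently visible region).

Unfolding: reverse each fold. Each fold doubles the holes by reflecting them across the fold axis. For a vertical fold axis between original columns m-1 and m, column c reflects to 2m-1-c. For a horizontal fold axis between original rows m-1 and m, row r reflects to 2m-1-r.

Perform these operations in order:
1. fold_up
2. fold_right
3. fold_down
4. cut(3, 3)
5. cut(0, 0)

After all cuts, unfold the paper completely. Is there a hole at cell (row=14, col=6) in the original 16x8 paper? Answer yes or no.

Answer: no

Derivation:
Op 1 fold_up: fold axis h@8; visible region now rows[0,8) x cols[0,8) = 8x8
Op 2 fold_right: fold axis v@4; visible region now rows[0,8) x cols[4,8) = 8x4
Op 3 fold_down: fold axis h@4; visible region now rows[4,8) x cols[4,8) = 4x4
Op 4 cut(3, 3): punch at orig (7,7); cuts so far [(7, 7)]; region rows[4,8) x cols[4,8) = 4x4
Op 5 cut(0, 0): punch at orig (4,4); cuts so far [(4, 4), (7, 7)]; region rows[4,8) x cols[4,8) = 4x4
Unfold 1 (reflect across h@4): 4 holes -> [(0, 7), (3, 4), (4, 4), (7, 7)]
Unfold 2 (reflect across v@4): 8 holes -> [(0, 0), (0, 7), (3, 3), (3, 4), (4, 3), (4, 4), (7, 0), (7, 7)]
Unfold 3 (reflect across h@8): 16 holes -> [(0, 0), (0, 7), (3, 3), (3, 4), (4, 3), (4, 4), (7, 0), (7, 7), (8, 0), (8, 7), (11, 3), (11, 4), (12, 3), (12, 4), (15, 0), (15, 7)]
Holes: [(0, 0), (0, 7), (3, 3), (3, 4), (4, 3), (4, 4), (7, 0), (7, 7), (8, 0), (8, 7), (11, 3), (11, 4), (12, 3), (12, 4), (15, 0), (15, 7)]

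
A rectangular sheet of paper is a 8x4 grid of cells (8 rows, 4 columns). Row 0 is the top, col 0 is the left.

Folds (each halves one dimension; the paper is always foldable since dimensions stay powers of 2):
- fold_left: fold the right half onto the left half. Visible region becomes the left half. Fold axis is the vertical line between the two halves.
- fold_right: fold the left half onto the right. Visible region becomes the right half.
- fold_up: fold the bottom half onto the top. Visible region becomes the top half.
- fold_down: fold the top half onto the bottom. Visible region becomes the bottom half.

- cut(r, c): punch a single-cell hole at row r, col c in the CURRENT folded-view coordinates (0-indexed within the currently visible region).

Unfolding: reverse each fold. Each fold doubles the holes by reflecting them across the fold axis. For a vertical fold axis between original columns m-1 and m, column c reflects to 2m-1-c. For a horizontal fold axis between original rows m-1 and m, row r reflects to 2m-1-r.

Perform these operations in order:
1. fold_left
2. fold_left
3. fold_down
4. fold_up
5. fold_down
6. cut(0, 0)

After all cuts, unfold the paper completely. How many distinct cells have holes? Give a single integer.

Answer: 32

Derivation:
Op 1 fold_left: fold axis v@2; visible region now rows[0,8) x cols[0,2) = 8x2
Op 2 fold_left: fold axis v@1; visible region now rows[0,8) x cols[0,1) = 8x1
Op 3 fold_down: fold axis h@4; visible region now rows[4,8) x cols[0,1) = 4x1
Op 4 fold_up: fold axis h@6; visible region now rows[4,6) x cols[0,1) = 2x1
Op 5 fold_down: fold axis h@5; visible region now rows[5,6) x cols[0,1) = 1x1
Op 6 cut(0, 0): punch at orig (5,0); cuts so far [(5, 0)]; region rows[5,6) x cols[0,1) = 1x1
Unfold 1 (reflect across h@5): 2 holes -> [(4, 0), (5, 0)]
Unfold 2 (reflect across h@6): 4 holes -> [(4, 0), (5, 0), (6, 0), (7, 0)]
Unfold 3 (reflect across h@4): 8 holes -> [(0, 0), (1, 0), (2, 0), (3, 0), (4, 0), (5, 0), (6, 0), (7, 0)]
Unfold 4 (reflect across v@1): 16 holes -> [(0, 0), (0, 1), (1, 0), (1, 1), (2, 0), (2, 1), (3, 0), (3, 1), (4, 0), (4, 1), (5, 0), (5, 1), (6, 0), (6, 1), (7, 0), (7, 1)]
Unfold 5 (reflect across v@2): 32 holes -> [(0, 0), (0, 1), (0, 2), (0, 3), (1, 0), (1, 1), (1, 2), (1, 3), (2, 0), (2, 1), (2, 2), (2, 3), (3, 0), (3, 1), (3, 2), (3, 3), (4, 0), (4, 1), (4, 2), (4, 3), (5, 0), (5, 1), (5, 2), (5, 3), (6, 0), (6, 1), (6, 2), (6, 3), (7, 0), (7, 1), (7, 2), (7, 3)]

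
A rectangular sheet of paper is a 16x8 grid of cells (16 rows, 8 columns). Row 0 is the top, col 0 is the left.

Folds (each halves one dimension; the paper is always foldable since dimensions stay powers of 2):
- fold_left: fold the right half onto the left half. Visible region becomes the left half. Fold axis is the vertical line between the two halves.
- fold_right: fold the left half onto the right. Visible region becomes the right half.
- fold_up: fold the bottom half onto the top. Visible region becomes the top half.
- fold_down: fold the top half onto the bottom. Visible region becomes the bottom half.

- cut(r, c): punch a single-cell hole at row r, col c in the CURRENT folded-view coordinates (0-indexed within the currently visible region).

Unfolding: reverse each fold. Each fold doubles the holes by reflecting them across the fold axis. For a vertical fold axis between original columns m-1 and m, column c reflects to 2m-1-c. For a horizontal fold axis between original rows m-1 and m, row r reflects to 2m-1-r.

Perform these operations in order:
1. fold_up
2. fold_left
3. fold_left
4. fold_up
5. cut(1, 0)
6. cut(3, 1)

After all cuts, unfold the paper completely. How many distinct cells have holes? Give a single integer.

Answer: 32

Derivation:
Op 1 fold_up: fold axis h@8; visible region now rows[0,8) x cols[0,8) = 8x8
Op 2 fold_left: fold axis v@4; visible region now rows[0,8) x cols[0,4) = 8x4
Op 3 fold_left: fold axis v@2; visible region now rows[0,8) x cols[0,2) = 8x2
Op 4 fold_up: fold axis h@4; visible region now rows[0,4) x cols[0,2) = 4x2
Op 5 cut(1, 0): punch at orig (1,0); cuts so far [(1, 0)]; region rows[0,4) x cols[0,2) = 4x2
Op 6 cut(3, 1): punch at orig (3,1); cuts so far [(1, 0), (3, 1)]; region rows[0,4) x cols[0,2) = 4x2
Unfold 1 (reflect across h@4): 4 holes -> [(1, 0), (3, 1), (4, 1), (6, 0)]
Unfold 2 (reflect across v@2): 8 holes -> [(1, 0), (1, 3), (3, 1), (3, 2), (4, 1), (4, 2), (6, 0), (6, 3)]
Unfold 3 (reflect across v@4): 16 holes -> [(1, 0), (1, 3), (1, 4), (1, 7), (3, 1), (3, 2), (3, 5), (3, 6), (4, 1), (4, 2), (4, 5), (4, 6), (6, 0), (6, 3), (6, 4), (6, 7)]
Unfold 4 (reflect across h@8): 32 holes -> [(1, 0), (1, 3), (1, 4), (1, 7), (3, 1), (3, 2), (3, 5), (3, 6), (4, 1), (4, 2), (4, 5), (4, 6), (6, 0), (6, 3), (6, 4), (6, 7), (9, 0), (9, 3), (9, 4), (9, 7), (11, 1), (11, 2), (11, 5), (11, 6), (12, 1), (12, 2), (12, 5), (12, 6), (14, 0), (14, 3), (14, 4), (14, 7)]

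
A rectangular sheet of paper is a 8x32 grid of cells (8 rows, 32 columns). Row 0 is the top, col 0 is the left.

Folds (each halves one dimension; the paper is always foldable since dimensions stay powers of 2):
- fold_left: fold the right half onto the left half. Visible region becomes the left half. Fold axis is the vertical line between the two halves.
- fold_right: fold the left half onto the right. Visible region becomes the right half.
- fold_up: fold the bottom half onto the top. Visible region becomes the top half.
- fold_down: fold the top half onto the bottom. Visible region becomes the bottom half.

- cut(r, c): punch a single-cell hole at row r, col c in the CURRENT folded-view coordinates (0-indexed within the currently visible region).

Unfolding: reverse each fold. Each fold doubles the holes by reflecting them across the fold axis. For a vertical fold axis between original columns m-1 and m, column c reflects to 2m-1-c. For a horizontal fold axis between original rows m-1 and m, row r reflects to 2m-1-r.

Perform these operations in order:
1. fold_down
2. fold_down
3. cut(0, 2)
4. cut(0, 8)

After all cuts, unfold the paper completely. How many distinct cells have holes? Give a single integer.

Answer: 8

Derivation:
Op 1 fold_down: fold axis h@4; visible region now rows[4,8) x cols[0,32) = 4x32
Op 2 fold_down: fold axis h@6; visible region now rows[6,8) x cols[0,32) = 2x32
Op 3 cut(0, 2): punch at orig (6,2); cuts so far [(6, 2)]; region rows[6,8) x cols[0,32) = 2x32
Op 4 cut(0, 8): punch at orig (6,8); cuts so far [(6, 2), (6, 8)]; region rows[6,8) x cols[0,32) = 2x32
Unfold 1 (reflect across h@6): 4 holes -> [(5, 2), (5, 8), (6, 2), (6, 8)]
Unfold 2 (reflect across h@4): 8 holes -> [(1, 2), (1, 8), (2, 2), (2, 8), (5, 2), (5, 8), (6, 2), (6, 8)]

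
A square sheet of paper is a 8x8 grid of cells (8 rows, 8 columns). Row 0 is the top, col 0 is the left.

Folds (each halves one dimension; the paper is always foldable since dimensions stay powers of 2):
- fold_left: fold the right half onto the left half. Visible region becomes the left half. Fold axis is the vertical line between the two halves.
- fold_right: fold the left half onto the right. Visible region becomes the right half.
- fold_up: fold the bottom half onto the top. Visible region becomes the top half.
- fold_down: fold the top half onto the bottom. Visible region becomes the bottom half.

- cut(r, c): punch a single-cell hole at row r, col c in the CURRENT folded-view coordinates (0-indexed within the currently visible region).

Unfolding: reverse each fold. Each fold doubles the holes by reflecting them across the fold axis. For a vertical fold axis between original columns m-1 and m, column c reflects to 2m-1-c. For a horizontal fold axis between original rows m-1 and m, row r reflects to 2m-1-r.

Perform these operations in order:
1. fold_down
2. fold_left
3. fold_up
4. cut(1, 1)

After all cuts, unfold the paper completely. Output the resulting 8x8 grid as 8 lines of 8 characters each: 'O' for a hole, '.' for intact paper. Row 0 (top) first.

Answer: ........
.O....O.
.O....O.
........
........
.O....O.
.O....O.
........

Derivation:
Op 1 fold_down: fold axis h@4; visible region now rows[4,8) x cols[0,8) = 4x8
Op 2 fold_left: fold axis v@4; visible region now rows[4,8) x cols[0,4) = 4x4
Op 3 fold_up: fold axis h@6; visible region now rows[4,6) x cols[0,4) = 2x4
Op 4 cut(1, 1): punch at orig (5,1); cuts so far [(5, 1)]; region rows[4,6) x cols[0,4) = 2x4
Unfold 1 (reflect across h@6): 2 holes -> [(5, 1), (6, 1)]
Unfold 2 (reflect across v@4): 4 holes -> [(5, 1), (5, 6), (6, 1), (6, 6)]
Unfold 3 (reflect across h@4): 8 holes -> [(1, 1), (1, 6), (2, 1), (2, 6), (5, 1), (5, 6), (6, 1), (6, 6)]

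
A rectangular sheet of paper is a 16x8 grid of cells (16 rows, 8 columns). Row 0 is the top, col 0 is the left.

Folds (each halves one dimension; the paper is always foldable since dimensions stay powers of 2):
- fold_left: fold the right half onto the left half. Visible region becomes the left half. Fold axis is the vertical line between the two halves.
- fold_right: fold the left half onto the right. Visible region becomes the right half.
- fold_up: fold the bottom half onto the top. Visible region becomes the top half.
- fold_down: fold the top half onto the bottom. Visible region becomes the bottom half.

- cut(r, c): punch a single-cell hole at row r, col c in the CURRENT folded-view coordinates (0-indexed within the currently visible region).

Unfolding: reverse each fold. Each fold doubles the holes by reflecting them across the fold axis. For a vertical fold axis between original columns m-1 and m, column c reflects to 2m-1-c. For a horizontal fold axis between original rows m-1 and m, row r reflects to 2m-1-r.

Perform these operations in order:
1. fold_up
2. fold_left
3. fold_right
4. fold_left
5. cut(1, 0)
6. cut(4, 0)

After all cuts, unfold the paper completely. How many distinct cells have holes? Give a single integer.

Answer: 32

Derivation:
Op 1 fold_up: fold axis h@8; visible region now rows[0,8) x cols[0,8) = 8x8
Op 2 fold_left: fold axis v@4; visible region now rows[0,8) x cols[0,4) = 8x4
Op 3 fold_right: fold axis v@2; visible region now rows[0,8) x cols[2,4) = 8x2
Op 4 fold_left: fold axis v@3; visible region now rows[0,8) x cols[2,3) = 8x1
Op 5 cut(1, 0): punch at orig (1,2); cuts so far [(1, 2)]; region rows[0,8) x cols[2,3) = 8x1
Op 6 cut(4, 0): punch at orig (4,2); cuts so far [(1, 2), (4, 2)]; region rows[0,8) x cols[2,3) = 8x1
Unfold 1 (reflect across v@3): 4 holes -> [(1, 2), (1, 3), (4, 2), (4, 3)]
Unfold 2 (reflect across v@2): 8 holes -> [(1, 0), (1, 1), (1, 2), (1, 3), (4, 0), (4, 1), (4, 2), (4, 3)]
Unfold 3 (reflect across v@4): 16 holes -> [(1, 0), (1, 1), (1, 2), (1, 3), (1, 4), (1, 5), (1, 6), (1, 7), (4, 0), (4, 1), (4, 2), (4, 3), (4, 4), (4, 5), (4, 6), (4, 7)]
Unfold 4 (reflect across h@8): 32 holes -> [(1, 0), (1, 1), (1, 2), (1, 3), (1, 4), (1, 5), (1, 6), (1, 7), (4, 0), (4, 1), (4, 2), (4, 3), (4, 4), (4, 5), (4, 6), (4, 7), (11, 0), (11, 1), (11, 2), (11, 3), (11, 4), (11, 5), (11, 6), (11, 7), (14, 0), (14, 1), (14, 2), (14, 3), (14, 4), (14, 5), (14, 6), (14, 7)]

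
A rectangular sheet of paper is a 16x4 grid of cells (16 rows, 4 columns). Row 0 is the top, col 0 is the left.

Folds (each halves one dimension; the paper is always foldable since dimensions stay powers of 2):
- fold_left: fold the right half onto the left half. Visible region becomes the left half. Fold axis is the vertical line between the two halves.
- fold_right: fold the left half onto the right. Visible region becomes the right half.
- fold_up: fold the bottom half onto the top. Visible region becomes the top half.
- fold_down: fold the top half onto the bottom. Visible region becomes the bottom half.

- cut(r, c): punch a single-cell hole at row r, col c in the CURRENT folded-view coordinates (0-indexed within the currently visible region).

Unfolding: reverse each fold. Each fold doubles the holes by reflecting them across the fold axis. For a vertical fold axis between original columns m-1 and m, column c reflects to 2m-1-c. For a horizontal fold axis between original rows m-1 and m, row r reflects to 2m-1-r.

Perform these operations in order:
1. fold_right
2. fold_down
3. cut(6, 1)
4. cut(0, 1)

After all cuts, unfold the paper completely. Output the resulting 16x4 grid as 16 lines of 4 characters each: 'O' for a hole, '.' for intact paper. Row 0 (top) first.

Op 1 fold_right: fold axis v@2; visible region now rows[0,16) x cols[2,4) = 16x2
Op 2 fold_down: fold axis h@8; visible region now rows[8,16) x cols[2,4) = 8x2
Op 3 cut(6, 1): punch at orig (14,3); cuts so far [(14, 3)]; region rows[8,16) x cols[2,4) = 8x2
Op 4 cut(0, 1): punch at orig (8,3); cuts so far [(8, 3), (14, 3)]; region rows[8,16) x cols[2,4) = 8x2
Unfold 1 (reflect across h@8): 4 holes -> [(1, 3), (7, 3), (8, 3), (14, 3)]
Unfold 2 (reflect across v@2): 8 holes -> [(1, 0), (1, 3), (7, 0), (7, 3), (8, 0), (8, 3), (14, 0), (14, 3)]

Answer: ....
O..O
....
....
....
....
....
O..O
O..O
....
....
....
....
....
O..O
....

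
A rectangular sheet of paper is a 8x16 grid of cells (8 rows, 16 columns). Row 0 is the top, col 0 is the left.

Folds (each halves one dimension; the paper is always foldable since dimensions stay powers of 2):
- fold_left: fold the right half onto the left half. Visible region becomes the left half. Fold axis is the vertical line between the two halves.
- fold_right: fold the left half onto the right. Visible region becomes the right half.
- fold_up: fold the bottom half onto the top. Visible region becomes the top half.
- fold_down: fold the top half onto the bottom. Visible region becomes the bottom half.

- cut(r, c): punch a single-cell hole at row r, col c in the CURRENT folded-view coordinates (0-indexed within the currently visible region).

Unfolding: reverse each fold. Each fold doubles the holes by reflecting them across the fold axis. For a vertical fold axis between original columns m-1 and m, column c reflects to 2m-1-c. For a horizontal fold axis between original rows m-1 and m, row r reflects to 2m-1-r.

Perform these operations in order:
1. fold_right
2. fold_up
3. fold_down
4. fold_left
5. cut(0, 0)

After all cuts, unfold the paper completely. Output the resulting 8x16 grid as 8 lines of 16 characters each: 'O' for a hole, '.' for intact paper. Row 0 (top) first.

Answer: ................
O......OO......O
O......OO......O
................
................
O......OO......O
O......OO......O
................

Derivation:
Op 1 fold_right: fold axis v@8; visible region now rows[0,8) x cols[8,16) = 8x8
Op 2 fold_up: fold axis h@4; visible region now rows[0,4) x cols[8,16) = 4x8
Op 3 fold_down: fold axis h@2; visible region now rows[2,4) x cols[8,16) = 2x8
Op 4 fold_left: fold axis v@12; visible region now rows[2,4) x cols[8,12) = 2x4
Op 5 cut(0, 0): punch at orig (2,8); cuts so far [(2, 8)]; region rows[2,4) x cols[8,12) = 2x4
Unfold 1 (reflect across v@12): 2 holes -> [(2, 8), (2, 15)]
Unfold 2 (reflect across h@2): 4 holes -> [(1, 8), (1, 15), (2, 8), (2, 15)]
Unfold 3 (reflect across h@4): 8 holes -> [(1, 8), (1, 15), (2, 8), (2, 15), (5, 8), (5, 15), (6, 8), (6, 15)]
Unfold 4 (reflect across v@8): 16 holes -> [(1, 0), (1, 7), (1, 8), (1, 15), (2, 0), (2, 7), (2, 8), (2, 15), (5, 0), (5, 7), (5, 8), (5, 15), (6, 0), (6, 7), (6, 8), (6, 15)]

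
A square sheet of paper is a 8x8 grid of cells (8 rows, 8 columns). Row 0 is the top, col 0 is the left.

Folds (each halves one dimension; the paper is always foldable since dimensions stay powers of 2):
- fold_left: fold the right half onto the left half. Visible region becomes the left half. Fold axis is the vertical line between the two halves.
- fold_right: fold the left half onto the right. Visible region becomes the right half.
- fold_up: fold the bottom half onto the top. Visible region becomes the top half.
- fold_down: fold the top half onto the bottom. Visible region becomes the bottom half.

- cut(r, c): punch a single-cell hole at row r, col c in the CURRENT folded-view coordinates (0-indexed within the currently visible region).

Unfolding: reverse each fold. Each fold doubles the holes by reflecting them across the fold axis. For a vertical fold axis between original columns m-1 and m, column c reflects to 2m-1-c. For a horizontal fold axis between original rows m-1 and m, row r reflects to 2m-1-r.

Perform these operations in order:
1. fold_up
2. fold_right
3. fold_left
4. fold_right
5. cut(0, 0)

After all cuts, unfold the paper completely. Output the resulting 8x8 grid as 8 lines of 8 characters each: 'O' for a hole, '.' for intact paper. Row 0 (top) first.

Op 1 fold_up: fold axis h@4; visible region now rows[0,4) x cols[0,8) = 4x8
Op 2 fold_right: fold axis v@4; visible region now rows[0,4) x cols[4,8) = 4x4
Op 3 fold_left: fold axis v@6; visible region now rows[0,4) x cols[4,6) = 4x2
Op 4 fold_right: fold axis v@5; visible region now rows[0,4) x cols[5,6) = 4x1
Op 5 cut(0, 0): punch at orig (0,5); cuts so far [(0, 5)]; region rows[0,4) x cols[5,6) = 4x1
Unfold 1 (reflect across v@5): 2 holes -> [(0, 4), (0, 5)]
Unfold 2 (reflect across v@6): 4 holes -> [(0, 4), (0, 5), (0, 6), (0, 7)]
Unfold 3 (reflect across v@4): 8 holes -> [(0, 0), (0, 1), (0, 2), (0, 3), (0, 4), (0, 5), (0, 6), (0, 7)]
Unfold 4 (reflect across h@4): 16 holes -> [(0, 0), (0, 1), (0, 2), (0, 3), (0, 4), (0, 5), (0, 6), (0, 7), (7, 0), (7, 1), (7, 2), (7, 3), (7, 4), (7, 5), (7, 6), (7, 7)]

Answer: OOOOOOOO
........
........
........
........
........
........
OOOOOOOO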